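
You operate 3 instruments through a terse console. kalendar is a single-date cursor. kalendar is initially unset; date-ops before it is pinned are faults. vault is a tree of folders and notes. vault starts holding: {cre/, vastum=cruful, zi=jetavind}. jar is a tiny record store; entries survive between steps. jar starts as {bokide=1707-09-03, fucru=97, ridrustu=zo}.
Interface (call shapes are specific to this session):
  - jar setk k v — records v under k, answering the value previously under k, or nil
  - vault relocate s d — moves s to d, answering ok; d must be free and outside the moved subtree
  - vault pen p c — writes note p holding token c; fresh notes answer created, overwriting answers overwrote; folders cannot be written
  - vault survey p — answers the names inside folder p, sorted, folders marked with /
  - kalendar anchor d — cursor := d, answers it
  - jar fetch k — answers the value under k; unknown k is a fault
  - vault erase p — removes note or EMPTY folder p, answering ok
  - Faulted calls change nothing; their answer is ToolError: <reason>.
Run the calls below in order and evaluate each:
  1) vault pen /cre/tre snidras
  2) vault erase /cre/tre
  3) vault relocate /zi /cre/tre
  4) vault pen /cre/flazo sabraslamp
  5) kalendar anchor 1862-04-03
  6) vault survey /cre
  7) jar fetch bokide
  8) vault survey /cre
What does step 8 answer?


Answer: [flazo, tre]

Derivation:
# vault pen(p: /cre/tre, c: snidras) : created
# vault erase(p: /cre/tre) : ok
# vault relocate(s: /zi, d: /cre/tre) : ok
# vault pen(p: /cre/flazo, c: sabraslamp) : created
# kalendar anchor(d: 1862-04-03) : 1862-04-03
# vault survey(p: /cre) : [flazo, tre]
# jar fetch(k: bokide) : 1707-09-03
# vault survey(p: /cre) : [flazo, tre]


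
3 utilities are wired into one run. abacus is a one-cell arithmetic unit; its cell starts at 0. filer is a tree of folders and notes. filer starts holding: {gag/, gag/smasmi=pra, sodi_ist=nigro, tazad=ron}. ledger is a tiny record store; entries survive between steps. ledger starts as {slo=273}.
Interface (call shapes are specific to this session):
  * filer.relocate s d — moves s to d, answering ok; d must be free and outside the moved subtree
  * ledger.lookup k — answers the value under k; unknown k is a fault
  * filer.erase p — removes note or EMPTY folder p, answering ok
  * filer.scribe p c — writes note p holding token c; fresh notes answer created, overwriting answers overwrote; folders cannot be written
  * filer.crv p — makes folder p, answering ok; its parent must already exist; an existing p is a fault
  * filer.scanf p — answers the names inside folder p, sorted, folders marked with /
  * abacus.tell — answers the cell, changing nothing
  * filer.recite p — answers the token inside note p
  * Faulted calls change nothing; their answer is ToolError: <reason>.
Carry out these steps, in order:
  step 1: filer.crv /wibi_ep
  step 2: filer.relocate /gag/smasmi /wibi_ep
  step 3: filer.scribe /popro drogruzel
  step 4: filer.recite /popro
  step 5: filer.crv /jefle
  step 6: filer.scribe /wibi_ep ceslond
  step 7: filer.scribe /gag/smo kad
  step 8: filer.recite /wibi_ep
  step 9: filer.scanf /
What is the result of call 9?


Answer: [gag/, jefle/, popro, sodi_ist, tazad, wibi_ep/]

Derivation:
Now I run filer.crv using p→/wibi_ep, and see ok.
I run filer.relocate using s→/gag/smasmi, d→/wibi_ep, and get ToolError: exists.
I use filer.scribe using p→/popro, c→drogruzel, and get created.
Invoking filer.recite using p→/popro, and see drogruzel.
Using filer.crv using p→/jefle, giving ok.
Next I call filer.scribe using p→/wibi_ep, c→ceslond: ToolError: is a directory.
Then filer.scribe using p→/gag/smo, c→kad: created.
I try filer.recite using p→/wibi_ep, which returns ToolError: is a directory.
Next I call filer.scanf using p→/: [gag/, jefle/, popro, sodi_ist, tazad, wibi_ep/].


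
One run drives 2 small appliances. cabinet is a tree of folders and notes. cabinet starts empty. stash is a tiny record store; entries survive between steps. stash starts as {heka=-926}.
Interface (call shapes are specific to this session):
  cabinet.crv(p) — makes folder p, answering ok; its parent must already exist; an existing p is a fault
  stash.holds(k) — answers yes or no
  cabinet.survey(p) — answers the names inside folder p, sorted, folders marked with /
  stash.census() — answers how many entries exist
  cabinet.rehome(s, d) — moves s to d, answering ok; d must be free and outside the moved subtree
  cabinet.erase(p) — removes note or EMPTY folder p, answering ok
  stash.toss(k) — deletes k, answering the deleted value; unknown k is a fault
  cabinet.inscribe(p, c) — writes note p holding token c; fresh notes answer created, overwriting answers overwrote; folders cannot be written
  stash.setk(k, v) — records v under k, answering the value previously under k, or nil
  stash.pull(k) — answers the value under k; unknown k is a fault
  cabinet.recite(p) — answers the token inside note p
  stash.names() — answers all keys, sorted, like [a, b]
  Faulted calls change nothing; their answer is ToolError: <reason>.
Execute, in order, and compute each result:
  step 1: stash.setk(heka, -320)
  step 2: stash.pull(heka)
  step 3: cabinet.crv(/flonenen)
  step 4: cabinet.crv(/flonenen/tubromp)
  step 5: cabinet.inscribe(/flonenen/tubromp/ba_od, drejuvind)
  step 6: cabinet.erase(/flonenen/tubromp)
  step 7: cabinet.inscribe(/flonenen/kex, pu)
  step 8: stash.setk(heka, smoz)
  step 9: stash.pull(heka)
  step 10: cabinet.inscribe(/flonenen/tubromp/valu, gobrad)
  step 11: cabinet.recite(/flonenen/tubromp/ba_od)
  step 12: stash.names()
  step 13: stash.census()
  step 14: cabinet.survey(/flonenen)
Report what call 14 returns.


Answer: [kex, tubromp/]

Derivation:
CALL setk[heka; -320]
RET  -926
CALL pull[heka]
RET  -320
CALL crv[/flonenen]
RET  ok
CALL crv[/flonenen/tubromp]
RET  ok
CALL inscribe[/flonenen/tubromp/ba_od; drejuvind]
RET  created
CALL erase[/flonenen/tubromp]
RET  ToolError: not empty
CALL inscribe[/flonenen/kex; pu]
RET  created
CALL setk[heka; smoz]
RET  -320
CALL pull[heka]
RET  smoz
CALL inscribe[/flonenen/tubromp/valu; gobrad]
RET  created
CALL recite[/flonenen/tubromp/ba_od]
RET  drejuvind
CALL names[]
RET  [heka]
CALL census[]
RET  1
CALL survey[/flonenen]
RET  [kex, tubromp/]


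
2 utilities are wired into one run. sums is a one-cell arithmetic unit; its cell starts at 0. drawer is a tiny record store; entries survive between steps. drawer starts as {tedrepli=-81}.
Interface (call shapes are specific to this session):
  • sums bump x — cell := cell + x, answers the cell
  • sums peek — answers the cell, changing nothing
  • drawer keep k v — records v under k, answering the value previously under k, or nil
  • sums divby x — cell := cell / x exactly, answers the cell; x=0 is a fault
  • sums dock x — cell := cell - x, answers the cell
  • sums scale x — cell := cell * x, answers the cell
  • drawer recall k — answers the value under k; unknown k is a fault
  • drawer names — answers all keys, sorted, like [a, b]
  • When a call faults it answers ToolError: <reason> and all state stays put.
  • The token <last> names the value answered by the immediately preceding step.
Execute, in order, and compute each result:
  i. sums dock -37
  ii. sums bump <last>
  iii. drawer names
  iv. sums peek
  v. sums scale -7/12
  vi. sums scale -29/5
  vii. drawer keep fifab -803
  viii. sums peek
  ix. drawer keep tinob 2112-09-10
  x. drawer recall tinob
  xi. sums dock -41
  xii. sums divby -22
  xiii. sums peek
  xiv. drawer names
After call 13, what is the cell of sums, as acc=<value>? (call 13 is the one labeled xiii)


→ sums dock(x=-37)
← 37
→ sums bump(x=<last>)
← 74
→ drawer names()
← [tedrepli]
→ sums peek()
← 74
→ sums scale(x=-7/12)
← -259/6
→ sums scale(x=-29/5)
← 7511/30
→ drawer keep(k=fifab, v=-803)
← nil
→ sums peek()
← 7511/30
→ drawer keep(k=tinob, v=2112-09-10)
← nil
→ drawer recall(k=tinob)
← 2112-09-10
→ sums dock(x=-41)
← 8741/30
→ sums divby(x=-22)
← -8741/660
→ sums peek()
← -8741/660
→ drawer names()
← [fifab, tedrepli, tinob]

Answer: acc=-8741/660


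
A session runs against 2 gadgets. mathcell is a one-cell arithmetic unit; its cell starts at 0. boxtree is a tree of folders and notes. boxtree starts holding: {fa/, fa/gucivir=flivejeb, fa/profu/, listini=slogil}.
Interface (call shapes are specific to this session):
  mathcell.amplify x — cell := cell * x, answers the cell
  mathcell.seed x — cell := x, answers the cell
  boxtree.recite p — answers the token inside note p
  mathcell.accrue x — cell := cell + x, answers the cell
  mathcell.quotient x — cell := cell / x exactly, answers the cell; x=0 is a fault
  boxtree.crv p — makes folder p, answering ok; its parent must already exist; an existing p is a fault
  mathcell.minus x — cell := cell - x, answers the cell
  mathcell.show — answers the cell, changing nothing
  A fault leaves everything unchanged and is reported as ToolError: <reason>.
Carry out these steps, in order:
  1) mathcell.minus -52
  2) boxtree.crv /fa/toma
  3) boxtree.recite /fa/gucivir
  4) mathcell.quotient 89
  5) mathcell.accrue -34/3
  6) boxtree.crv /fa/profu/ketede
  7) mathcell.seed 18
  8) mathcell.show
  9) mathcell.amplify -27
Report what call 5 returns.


Answer: -2870/267

Derivation:
Calling minus using x=-52, which returns 52.
Invoking crv using p=/fa/toma, which returns ok.
Next I call recite using p=/fa/gucivir, and get flivejeb.
Then quotient using x=89, and observe 52/89.
I invoke accrue using x=-34/3, which returns -2870/267.
I use crv using p=/fa/profu/ketede, and see ok.
Calling seed using x=18, and see 18.
Using show, — result: 18.
Calling amplify using x=-27, and see -486.


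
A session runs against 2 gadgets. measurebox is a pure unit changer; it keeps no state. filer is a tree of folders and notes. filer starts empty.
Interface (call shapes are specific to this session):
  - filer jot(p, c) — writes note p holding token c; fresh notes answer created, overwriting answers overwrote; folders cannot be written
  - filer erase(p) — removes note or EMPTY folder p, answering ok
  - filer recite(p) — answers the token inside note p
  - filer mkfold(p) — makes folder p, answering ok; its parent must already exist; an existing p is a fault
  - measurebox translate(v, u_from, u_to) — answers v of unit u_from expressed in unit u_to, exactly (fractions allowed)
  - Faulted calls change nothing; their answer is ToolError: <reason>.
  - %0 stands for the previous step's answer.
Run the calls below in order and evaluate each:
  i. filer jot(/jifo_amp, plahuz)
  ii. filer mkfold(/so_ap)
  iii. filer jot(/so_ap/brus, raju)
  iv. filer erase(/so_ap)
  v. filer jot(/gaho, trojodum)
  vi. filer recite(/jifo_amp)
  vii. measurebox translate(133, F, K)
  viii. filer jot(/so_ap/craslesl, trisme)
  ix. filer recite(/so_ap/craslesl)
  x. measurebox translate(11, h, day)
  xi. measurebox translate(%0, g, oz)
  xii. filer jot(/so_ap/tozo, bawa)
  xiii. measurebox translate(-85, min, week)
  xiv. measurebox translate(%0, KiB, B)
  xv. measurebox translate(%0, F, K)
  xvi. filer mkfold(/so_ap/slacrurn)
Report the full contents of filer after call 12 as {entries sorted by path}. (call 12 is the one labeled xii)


Answer: {gaho=trojodum, jifo_amp=plahuz, so_ap/, so_ap/brus=raju, so_ap/craslesl=trisme, so_ap/tozo=bawa}

Derivation:
Invoking filer jot(p: /jifo_amp, c: plahuz): created.
Next I call filer mkfold(p: /so_ap), giving ok.
I invoke filer jot(p: /so_ap/brus, c: raju), giving created.
I try filer erase(p: /so_ap), — result: ToolError: not empty.
Invoking filer jot(p: /gaho, c: trojodum), and observe created.
Now I run filer recite(p: /jifo_amp), and get plahuz.
I call measurebox translate(v: 133, u_from: F, u_to: K), and see 59267/180.
I try filer jot(p: /so_ap/craslesl, c: trisme), which returns created.
I run filer recite(p: /so_ap/craslesl), and observe trisme.
Then measurebox translate(v: 11, u_from: h, u_to: day): 11/24.
I invoke measurebox translate(v: %0, u_from: g, u_to: oz), and see 200000/12370701.
I try filer jot(p: /so_ap/tozo, c: bawa), and see created.
Next I call measurebox translate(v: -85, u_from: min, u_to: week): -17/2016.
I call measurebox translate(v: %0, u_from: KiB, u_to: B), — result: -544/63.
I run measurebox translate(v: %0, u_from: F, u_to: K), and see 2841521/11340.
Now I run filer mkfold(p: /so_ap/slacrurn), giving ok.


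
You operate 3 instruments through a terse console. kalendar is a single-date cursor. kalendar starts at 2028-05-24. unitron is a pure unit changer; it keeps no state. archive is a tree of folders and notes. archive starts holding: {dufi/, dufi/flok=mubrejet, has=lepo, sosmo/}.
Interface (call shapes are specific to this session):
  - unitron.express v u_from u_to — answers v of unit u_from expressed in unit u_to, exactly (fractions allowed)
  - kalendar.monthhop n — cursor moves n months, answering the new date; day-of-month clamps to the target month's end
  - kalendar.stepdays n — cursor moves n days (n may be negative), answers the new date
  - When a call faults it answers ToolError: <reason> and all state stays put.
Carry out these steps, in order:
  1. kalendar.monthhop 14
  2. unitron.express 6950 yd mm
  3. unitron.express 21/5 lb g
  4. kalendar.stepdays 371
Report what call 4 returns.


Step: monthhop[n→14]
Result: 2029-07-24
Step: express[v→6950; u_from→yd; u_to→mm]
Result: 6355080
Step: express[v→21/5; u_from→lb; u_to→g]
Result: 952543977/500000
Step: stepdays[n→371]
Result: 2030-07-30

Answer: 2030-07-30


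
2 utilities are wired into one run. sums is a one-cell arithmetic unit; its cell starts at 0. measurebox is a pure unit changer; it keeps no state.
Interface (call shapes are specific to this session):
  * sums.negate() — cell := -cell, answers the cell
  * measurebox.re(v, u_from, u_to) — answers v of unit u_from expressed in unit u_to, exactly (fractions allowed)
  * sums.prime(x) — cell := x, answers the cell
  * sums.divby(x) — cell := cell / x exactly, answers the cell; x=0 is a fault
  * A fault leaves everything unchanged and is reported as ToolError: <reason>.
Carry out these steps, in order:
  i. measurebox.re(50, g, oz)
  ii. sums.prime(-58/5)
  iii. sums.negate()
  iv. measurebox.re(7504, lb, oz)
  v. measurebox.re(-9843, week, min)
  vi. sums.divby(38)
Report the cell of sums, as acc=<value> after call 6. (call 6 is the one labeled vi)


Answer: acc=29/95

Derivation:
[in] measurebox.re v: 50 u_from: g u_to: oz
  80000000/45359237
[in] sums.prime x: -58/5
  -58/5
[in] sums.negate
  58/5
[in] measurebox.re v: 7504 u_from: lb u_to: oz
  120064
[in] measurebox.re v: -9843 u_from: week u_to: min
  -99217440
[in] sums.divby x: 38
  29/95


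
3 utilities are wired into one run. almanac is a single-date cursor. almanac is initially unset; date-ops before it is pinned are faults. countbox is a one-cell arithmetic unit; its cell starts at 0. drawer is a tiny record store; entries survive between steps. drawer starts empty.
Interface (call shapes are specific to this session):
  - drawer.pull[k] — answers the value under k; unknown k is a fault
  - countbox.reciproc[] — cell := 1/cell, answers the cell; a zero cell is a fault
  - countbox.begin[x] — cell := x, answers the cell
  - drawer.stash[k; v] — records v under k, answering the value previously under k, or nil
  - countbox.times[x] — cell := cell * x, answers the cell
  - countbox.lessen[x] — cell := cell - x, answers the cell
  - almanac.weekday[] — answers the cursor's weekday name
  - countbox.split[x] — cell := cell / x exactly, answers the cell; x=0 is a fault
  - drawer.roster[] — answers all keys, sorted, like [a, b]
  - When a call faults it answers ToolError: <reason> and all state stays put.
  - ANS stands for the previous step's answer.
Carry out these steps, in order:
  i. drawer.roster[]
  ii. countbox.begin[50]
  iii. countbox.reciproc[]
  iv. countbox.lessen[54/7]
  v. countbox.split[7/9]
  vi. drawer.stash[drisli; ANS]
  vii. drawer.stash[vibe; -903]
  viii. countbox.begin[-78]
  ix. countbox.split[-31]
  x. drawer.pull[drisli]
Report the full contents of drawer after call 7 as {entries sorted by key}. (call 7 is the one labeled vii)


// 1. roster() ~> []
// 2. begin(x=50) ~> 50
// 3. reciproc() ~> 1/50
// 4. lessen(x=54/7) ~> -2693/350
// 5. split(x=7/9) ~> -24237/2450
// 6. stash(k=drisli, v=ANS) ~> nil
// 7. stash(k=vibe, v=-903) ~> nil
// 8. begin(x=-78) ~> -78
// 9. split(x=-31) ~> 78/31
// 10. pull(k=drisli) ~> -24237/2450

Answer: {drisli=-24237/2450, vibe=-903}


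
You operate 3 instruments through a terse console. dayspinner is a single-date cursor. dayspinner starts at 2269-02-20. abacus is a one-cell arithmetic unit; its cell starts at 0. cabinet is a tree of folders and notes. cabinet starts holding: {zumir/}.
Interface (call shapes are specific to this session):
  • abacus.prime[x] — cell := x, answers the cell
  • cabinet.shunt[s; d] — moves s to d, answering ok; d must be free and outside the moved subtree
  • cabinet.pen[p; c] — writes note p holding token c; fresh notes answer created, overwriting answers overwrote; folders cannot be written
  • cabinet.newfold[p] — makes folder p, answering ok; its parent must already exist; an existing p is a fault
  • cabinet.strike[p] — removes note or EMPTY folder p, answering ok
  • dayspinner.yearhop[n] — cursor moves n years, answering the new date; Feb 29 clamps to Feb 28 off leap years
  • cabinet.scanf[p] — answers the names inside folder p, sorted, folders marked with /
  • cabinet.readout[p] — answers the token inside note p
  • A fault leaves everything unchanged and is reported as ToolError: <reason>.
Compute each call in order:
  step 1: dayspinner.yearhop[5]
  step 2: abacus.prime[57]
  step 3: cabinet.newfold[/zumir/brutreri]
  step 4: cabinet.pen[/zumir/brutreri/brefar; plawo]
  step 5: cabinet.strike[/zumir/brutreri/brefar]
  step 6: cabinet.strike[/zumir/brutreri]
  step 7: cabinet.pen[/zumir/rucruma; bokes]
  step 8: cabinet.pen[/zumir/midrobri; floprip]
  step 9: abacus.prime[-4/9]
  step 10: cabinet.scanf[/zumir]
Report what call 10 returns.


> dayspinner.yearhop n=5
= 2274-02-20
> abacus.prime x=57
= 57
> cabinet.newfold p=/zumir/brutreri
= ok
> cabinet.pen p=/zumir/brutreri/brefar c=plawo
= created
> cabinet.strike p=/zumir/brutreri/brefar
= ok
> cabinet.strike p=/zumir/brutreri
= ok
> cabinet.pen p=/zumir/rucruma c=bokes
= created
> cabinet.pen p=/zumir/midrobri c=floprip
= created
> abacus.prime x=-4/9
= -4/9
> cabinet.scanf p=/zumir
= [midrobri, rucruma]

Answer: [midrobri, rucruma]


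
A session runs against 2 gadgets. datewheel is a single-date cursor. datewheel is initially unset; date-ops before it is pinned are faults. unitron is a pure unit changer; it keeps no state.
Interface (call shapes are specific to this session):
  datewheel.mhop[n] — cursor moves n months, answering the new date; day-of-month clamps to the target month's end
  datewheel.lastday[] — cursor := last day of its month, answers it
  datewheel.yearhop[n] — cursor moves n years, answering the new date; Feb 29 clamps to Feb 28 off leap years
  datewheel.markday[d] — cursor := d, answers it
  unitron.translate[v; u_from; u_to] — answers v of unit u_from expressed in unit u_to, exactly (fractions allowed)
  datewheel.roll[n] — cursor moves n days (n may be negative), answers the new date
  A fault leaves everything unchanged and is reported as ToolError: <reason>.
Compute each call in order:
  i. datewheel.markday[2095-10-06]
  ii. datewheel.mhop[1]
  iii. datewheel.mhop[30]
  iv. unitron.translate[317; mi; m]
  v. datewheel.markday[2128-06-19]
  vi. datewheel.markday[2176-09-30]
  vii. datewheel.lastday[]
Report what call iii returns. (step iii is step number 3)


Act: markday[d→2095-10-06]
Obs: 2095-10-06
Act: mhop[n→1]
Obs: 2095-11-06
Act: mhop[n→30]
Obs: 2098-05-06
Act: translate[v→317; u_from→mi; u_to→m]
Obs: 63770256/125
Act: markday[d→2128-06-19]
Obs: 2128-06-19
Act: markday[d→2176-09-30]
Obs: 2176-09-30
Act: lastday[]
Obs: 2176-09-30

Answer: 2098-05-06


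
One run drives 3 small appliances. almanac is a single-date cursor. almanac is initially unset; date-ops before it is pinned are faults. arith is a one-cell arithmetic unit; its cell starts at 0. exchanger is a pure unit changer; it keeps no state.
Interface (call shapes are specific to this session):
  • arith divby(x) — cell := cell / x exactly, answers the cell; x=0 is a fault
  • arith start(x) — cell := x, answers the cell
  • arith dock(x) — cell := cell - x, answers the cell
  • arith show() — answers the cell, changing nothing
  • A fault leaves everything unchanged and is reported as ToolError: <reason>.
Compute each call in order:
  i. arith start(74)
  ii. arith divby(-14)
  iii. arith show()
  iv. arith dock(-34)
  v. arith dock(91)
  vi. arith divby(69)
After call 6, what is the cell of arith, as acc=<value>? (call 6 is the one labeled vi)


> arith start x: 74
= 74
> arith divby x: -14
= -37/7
> arith show
= -37/7
> arith dock x: -34
= 201/7
> arith dock x: 91
= -436/7
> arith divby x: 69
= -436/483

Answer: acc=-436/483


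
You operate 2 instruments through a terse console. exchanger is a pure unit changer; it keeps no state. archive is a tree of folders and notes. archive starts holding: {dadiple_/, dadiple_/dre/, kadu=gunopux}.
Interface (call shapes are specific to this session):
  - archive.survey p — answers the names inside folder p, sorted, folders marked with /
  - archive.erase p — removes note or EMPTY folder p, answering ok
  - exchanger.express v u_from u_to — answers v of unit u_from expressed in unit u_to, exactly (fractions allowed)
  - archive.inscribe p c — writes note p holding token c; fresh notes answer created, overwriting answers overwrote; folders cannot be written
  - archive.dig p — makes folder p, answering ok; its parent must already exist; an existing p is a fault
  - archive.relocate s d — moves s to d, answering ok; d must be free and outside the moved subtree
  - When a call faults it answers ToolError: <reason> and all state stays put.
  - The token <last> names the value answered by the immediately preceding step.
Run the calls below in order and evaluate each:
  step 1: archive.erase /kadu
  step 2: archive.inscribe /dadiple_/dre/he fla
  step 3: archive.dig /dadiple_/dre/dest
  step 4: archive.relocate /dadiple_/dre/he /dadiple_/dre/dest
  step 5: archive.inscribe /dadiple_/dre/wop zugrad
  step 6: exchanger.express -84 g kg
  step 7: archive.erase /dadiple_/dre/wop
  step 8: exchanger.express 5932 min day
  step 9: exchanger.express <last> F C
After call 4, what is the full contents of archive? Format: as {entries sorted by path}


Answer: {dadiple_/, dadiple_/dre/, dadiple_/dre/dest/, dadiple_/dre/he=fla}

Derivation:
// archive.erase(p: /kadu) == ok
// archive.inscribe(p: /dadiple_/dre/he, c: fla) == created
// archive.dig(p: /dadiple_/dre/dest) == ok
// archive.relocate(s: /dadiple_/dre/he, d: /dadiple_/dre/dest) == ToolError: exists
// archive.inscribe(p: /dadiple_/dre/wop, c: zugrad) == created
// exchanger.express(v: -84, u_from: g, u_to: kg) == -21/250
// archive.erase(p: /dadiple_/dre/wop) == ok
// exchanger.express(v: 5932, u_from: min, u_to: day) == 1483/360
// exchanger.express(v: <last>, u_from: F, u_to: C) == -10037/648


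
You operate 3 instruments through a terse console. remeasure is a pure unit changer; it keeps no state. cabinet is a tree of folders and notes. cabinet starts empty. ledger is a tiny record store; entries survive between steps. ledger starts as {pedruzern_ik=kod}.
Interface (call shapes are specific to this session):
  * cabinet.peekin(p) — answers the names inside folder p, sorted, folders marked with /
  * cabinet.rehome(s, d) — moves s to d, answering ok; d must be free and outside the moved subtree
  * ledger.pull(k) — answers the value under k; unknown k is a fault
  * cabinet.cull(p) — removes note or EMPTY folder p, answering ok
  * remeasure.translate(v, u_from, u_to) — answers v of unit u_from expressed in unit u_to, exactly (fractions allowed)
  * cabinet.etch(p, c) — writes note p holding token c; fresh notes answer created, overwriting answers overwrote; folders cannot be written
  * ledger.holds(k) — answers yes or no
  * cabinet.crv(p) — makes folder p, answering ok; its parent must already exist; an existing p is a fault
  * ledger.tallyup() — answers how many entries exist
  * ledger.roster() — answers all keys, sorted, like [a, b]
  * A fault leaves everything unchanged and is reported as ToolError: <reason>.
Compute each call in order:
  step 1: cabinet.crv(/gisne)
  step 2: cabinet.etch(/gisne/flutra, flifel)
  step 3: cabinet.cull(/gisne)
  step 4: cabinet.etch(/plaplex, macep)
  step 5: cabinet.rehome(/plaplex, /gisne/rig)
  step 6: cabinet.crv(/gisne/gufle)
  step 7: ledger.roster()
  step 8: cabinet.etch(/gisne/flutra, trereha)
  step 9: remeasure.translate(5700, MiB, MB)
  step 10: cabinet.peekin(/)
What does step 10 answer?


Answer: [gisne/]

Derivation:
CALL cabinet.crv[p='/gisne']
RET  ok
CALL cabinet.etch[p='/gisne/flutra'; c='flifel']
RET  created
CALL cabinet.cull[p='/gisne']
RET  ToolError: not empty
CALL cabinet.etch[p='/plaplex'; c='macep']
RET  created
CALL cabinet.rehome[s='/plaplex'; d='/gisne/rig']
RET  ok
CALL cabinet.crv[p='/gisne/gufle']
RET  ok
CALL ledger.roster[]
RET  [pedruzern_ik]
CALL cabinet.etch[p='/gisne/flutra'; c='trereha']
RET  overwrote
CALL remeasure.translate[v='5700'; u_from='MiB'; u_to='MB']
RET  3735552/625
CALL cabinet.peekin[p='/']
RET  [gisne/]


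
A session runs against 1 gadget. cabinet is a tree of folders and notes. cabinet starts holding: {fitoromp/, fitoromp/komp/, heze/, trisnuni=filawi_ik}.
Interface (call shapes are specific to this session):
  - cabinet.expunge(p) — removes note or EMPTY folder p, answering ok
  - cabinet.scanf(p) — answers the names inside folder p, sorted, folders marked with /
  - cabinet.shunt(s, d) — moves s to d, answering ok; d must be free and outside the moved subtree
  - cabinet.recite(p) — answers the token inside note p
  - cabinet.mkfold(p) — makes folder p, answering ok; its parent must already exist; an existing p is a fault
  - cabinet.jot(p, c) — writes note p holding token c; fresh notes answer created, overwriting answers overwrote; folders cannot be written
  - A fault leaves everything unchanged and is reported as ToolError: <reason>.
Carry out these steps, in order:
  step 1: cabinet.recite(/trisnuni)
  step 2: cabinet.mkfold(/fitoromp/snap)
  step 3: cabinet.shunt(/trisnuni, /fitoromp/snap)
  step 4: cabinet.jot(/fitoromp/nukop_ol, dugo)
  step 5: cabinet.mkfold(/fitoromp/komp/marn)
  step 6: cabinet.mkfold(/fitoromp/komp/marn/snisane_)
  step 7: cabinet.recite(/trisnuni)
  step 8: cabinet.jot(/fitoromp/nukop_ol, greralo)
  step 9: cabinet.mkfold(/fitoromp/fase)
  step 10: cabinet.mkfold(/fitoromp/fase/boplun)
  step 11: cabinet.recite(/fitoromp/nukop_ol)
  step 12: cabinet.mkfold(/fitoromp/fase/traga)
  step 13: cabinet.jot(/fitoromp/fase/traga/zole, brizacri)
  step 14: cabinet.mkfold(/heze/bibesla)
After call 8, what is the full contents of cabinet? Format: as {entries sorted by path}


> recite /trisnuni
  filawi_ik
> mkfold /fitoromp/snap
  ok
> shunt /trisnuni /fitoromp/snap
  ToolError: exists
> jot /fitoromp/nukop_ol dugo
  created
> mkfold /fitoromp/komp/marn
  ok
> mkfold /fitoromp/komp/marn/snisane_
  ok
> recite /trisnuni
  filawi_ik
> jot /fitoromp/nukop_ol greralo
  overwrote
> mkfold /fitoromp/fase
  ok
> mkfold /fitoromp/fase/boplun
  ok
> recite /fitoromp/nukop_ol
  greralo
> mkfold /fitoromp/fase/traga
  ok
> jot /fitoromp/fase/traga/zole brizacri
  created
> mkfold /heze/bibesla
  ok

Answer: {fitoromp/, fitoromp/komp/, fitoromp/komp/marn/, fitoromp/komp/marn/snisane_/, fitoromp/nukop_ol=greralo, fitoromp/snap/, heze/, trisnuni=filawi_ik}


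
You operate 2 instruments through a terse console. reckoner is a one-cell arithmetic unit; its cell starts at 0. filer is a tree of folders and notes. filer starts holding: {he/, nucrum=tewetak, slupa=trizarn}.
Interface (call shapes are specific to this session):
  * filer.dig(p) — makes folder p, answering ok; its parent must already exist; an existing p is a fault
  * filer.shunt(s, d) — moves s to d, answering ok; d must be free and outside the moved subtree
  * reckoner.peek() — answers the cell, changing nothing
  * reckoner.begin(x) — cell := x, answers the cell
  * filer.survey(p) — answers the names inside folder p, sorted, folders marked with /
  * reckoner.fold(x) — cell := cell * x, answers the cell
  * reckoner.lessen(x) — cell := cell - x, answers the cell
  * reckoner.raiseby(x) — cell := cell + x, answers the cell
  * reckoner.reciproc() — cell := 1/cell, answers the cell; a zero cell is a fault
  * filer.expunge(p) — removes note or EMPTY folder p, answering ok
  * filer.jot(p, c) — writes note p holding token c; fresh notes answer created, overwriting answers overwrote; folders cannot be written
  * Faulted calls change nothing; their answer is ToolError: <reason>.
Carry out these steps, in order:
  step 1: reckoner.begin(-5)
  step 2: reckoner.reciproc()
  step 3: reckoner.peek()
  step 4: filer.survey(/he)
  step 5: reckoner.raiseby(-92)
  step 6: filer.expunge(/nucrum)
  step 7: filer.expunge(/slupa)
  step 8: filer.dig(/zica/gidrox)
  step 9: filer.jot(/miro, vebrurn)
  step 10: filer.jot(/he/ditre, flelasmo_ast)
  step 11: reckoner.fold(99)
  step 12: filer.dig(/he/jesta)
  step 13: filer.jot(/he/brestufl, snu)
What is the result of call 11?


Answer: -45639/5

Derivation:
==> reckoner.begin(x='-5')
<== -5
==> reckoner.reciproc()
<== -1/5
==> reckoner.peek()
<== -1/5
==> filer.survey(p='/he')
<== []
==> reckoner.raiseby(x='-92')
<== -461/5
==> filer.expunge(p='/nucrum')
<== ok
==> filer.expunge(p='/slupa')
<== ok
==> filer.dig(p='/zica/gidrox')
<== ToolError: no parent
==> filer.jot(p='/miro', c='vebrurn')
<== created
==> filer.jot(p='/he/ditre', c='flelasmo_ast')
<== created
==> reckoner.fold(x='99')
<== -45639/5
==> filer.dig(p='/he/jesta')
<== ok
==> filer.jot(p='/he/brestufl', c='snu')
<== created


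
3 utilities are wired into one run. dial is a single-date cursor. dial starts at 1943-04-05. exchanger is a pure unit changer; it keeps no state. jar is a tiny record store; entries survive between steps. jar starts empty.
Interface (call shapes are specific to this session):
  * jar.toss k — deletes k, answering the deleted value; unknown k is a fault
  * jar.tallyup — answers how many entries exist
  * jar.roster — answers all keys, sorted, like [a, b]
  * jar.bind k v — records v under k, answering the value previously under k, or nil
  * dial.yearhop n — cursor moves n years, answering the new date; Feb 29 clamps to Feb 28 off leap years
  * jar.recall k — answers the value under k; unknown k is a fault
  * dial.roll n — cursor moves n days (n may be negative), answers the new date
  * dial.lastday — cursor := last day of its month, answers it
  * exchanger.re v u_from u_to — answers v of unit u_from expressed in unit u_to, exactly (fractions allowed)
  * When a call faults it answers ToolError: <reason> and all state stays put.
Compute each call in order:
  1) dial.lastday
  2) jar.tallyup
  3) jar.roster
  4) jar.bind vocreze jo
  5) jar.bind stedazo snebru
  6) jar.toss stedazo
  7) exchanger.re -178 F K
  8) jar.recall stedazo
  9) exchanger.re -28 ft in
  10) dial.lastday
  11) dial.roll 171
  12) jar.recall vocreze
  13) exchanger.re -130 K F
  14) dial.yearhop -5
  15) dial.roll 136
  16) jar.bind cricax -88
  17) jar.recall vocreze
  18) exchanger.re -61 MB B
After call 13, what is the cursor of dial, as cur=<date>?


·→ dial.lastday()
·← 1943-04-30
·→ jar.tallyup()
·← 0
·→ jar.roster()
·← []
·→ jar.bind(k='vocreze', v='jo')
·← nil
·→ jar.bind(k='stedazo', v='snebru')
·← nil
·→ jar.toss(k='stedazo')
·← snebru
·→ exchanger.re(v='-178', u_from='F', u_to='K')
·← 9389/60
·→ jar.recall(k='stedazo')
·← ToolError: no such key stedazo
·→ exchanger.re(v='-28', u_from='ft', u_to='in')
·← -336
·→ dial.lastday()
·← 1943-04-30
·→ dial.roll(n='171')
·← 1943-10-18
·→ jar.recall(k='vocreze')
·← jo
·→ exchanger.re(v='-130', u_from='K', u_to='F')
·← -69367/100
·→ dial.yearhop(n='-5')
·← 1938-10-18
·→ dial.roll(n='136')
·← 1939-03-03
·→ jar.bind(k='cricax', v='-88')
·← nil
·→ jar.recall(k='vocreze')
·← jo
·→ exchanger.re(v='-61', u_from='MB', u_to='B')
·← -61000000

Answer: cur=1943-10-18


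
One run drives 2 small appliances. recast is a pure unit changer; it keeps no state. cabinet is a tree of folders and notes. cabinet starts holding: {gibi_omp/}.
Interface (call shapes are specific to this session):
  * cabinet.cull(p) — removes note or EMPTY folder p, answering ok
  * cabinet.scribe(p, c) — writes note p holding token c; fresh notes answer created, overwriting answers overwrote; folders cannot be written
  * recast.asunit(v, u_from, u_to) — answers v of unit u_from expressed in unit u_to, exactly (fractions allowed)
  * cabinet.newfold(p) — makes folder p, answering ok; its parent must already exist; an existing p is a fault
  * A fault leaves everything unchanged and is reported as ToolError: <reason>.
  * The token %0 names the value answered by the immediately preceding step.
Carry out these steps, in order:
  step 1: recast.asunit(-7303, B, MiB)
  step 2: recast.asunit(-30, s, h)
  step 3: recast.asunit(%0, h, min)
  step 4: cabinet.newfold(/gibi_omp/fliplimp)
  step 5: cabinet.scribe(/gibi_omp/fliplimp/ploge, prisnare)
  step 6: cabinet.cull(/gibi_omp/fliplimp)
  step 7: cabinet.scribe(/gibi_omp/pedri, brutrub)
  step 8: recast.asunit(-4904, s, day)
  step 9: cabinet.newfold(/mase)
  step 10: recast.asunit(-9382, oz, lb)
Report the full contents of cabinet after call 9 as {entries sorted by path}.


// 1. recast.asunit(v→-7303, u_from→B, u_to→MiB) : -7303/1048576
// 2. recast.asunit(v→-30, u_from→s, u_to→h) : -1/120
// 3. recast.asunit(v→%0, u_from→h, u_to→min) : -1/2
// 4. cabinet.newfold(p→/gibi_omp/fliplimp) : ok
// 5. cabinet.scribe(p→/gibi_omp/fliplimp/ploge, c→prisnare) : created
// 6. cabinet.cull(p→/gibi_omp/fliplimp) : ToolError: not empty
// 7. cabinet.scribe(p→/gibi_omp/pedri, c→brutrub) : created
// 8. recast.asunit(v→-4904, u_from→s, u_to→day) : -613/10800
// 9. cabinet.newfold(p→/mase) : ok
// 10. recast.asunit(v→-9382, u_from→oz, u_to→lb) : -4691/8

Answer: {gibi_omp/, gibi_omp/fliplimp/, gibi_omp/fliplimp/ploge=prisnare, gibi_omp/pedri=brutrub, mase/}


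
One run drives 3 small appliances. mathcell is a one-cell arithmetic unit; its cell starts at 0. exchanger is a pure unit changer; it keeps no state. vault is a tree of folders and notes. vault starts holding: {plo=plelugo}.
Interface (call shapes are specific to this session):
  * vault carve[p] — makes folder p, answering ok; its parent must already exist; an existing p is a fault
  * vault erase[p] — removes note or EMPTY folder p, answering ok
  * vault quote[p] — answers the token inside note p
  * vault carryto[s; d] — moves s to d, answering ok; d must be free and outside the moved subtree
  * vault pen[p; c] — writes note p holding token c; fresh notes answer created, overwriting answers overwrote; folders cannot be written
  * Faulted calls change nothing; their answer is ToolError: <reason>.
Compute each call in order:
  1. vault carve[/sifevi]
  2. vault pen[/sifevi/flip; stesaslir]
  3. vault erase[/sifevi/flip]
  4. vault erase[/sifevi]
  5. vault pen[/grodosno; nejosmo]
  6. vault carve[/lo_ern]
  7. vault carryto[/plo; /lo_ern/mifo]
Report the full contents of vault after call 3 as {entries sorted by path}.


Answer: {plo=plelugo, sifevi/}

Derivation:
[in] vault carve p: /sifevi
:: ok
[in] vault pen p: /sifevi/flip c: stesaslir
:: created
[in] vault erase p: /sifevi/flip
:: ok
[in] vault erase p: /sifevi
:: ok
[in] vault pen p: /grodosno c: nejosmo
:: created
[in] vault carve p: /lo_ern
:: ok
[in] vault carryto s: /plo d: /lo_ern/mifo
:: ok


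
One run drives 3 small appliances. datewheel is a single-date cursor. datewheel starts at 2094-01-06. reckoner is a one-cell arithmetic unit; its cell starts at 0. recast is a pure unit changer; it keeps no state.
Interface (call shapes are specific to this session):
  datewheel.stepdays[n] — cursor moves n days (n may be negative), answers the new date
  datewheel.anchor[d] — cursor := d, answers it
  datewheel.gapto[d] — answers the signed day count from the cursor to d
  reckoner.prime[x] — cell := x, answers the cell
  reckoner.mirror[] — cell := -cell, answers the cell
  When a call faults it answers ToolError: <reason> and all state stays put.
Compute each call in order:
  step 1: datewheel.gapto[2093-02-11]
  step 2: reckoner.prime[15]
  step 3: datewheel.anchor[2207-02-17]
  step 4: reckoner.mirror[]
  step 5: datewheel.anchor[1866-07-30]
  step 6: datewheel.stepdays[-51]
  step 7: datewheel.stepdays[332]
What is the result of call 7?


Answer: 1867-05-07

Derivation:
Step: datewheel.gapto[d: 2093-02-11]
Result: -329
Step: reckoner.prime[x: 15]
Result: 15
Step: datewheel.anchor[d: 2207-02-17]
Result: 2207-02-17
Step: reckoner.mirror[]
Result: -15
Step: datewheel.anchor[d: 1866-07-30]
Result: 1866-07-30
Step: datewheel.stepdays[n: -51]
Result: 1866-06-09
Step: datewheel.stepdays[n: 332]
Result: 1867-05-07


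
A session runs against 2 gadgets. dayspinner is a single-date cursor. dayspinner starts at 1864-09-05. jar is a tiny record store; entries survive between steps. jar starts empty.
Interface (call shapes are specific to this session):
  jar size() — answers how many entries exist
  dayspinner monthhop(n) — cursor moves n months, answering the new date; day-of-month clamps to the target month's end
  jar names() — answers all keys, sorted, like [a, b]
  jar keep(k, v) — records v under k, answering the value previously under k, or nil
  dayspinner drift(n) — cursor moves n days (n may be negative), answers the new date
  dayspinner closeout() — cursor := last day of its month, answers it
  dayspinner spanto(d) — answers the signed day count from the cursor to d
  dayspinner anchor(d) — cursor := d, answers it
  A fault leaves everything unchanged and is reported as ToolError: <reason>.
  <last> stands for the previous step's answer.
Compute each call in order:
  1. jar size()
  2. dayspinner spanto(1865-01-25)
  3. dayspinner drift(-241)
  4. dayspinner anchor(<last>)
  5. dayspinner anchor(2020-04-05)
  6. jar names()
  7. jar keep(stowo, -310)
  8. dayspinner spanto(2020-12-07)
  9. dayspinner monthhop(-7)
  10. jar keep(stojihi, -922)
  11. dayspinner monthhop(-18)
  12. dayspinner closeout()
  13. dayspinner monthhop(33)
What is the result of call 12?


Answer: 2018-03-31

Derivation:
>>> jar size
= 0
>>> dayspinner spanto 1865-01-25
= 142
>>> dayspinner drift -241
= 1864-01-08
>>> dayspinner anchor <last>
= 1864-01-08
>>> dayspinner anchor 2020-04-05
= 2020-04-05
>>> jar names
= []
>>> jar keep stowo -310
= nil
>>> dayspinner spanto 2020-12-07
= 246
>>> dayspinner monthhop -7
= 2019-09-05
>>> jar keep stojihi -922
= nil
>>> dayspinner monthhop -18
= 2018-03-05
>>> dayspinner closeout
= 2018-03-31
>>> dayspinner monthhop 33
= 2020-12-31


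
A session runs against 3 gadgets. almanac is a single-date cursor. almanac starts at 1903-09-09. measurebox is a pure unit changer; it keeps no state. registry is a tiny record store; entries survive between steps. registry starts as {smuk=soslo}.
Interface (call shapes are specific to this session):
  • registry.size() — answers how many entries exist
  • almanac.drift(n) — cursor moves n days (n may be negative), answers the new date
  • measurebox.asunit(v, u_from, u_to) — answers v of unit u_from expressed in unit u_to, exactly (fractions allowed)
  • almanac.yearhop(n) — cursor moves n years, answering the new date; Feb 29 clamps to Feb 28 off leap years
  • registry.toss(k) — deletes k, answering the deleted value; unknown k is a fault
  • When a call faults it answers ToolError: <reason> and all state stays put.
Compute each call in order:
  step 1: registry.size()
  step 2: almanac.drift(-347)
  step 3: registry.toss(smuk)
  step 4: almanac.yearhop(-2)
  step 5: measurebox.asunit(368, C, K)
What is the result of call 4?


Next I call registry.size(), and get 1.
I run almanac.drift passing n='-347', → 1902-09-27.
Next I call registry.toss passing k='smuk': soslo.
I use almanac.yearhop passing n='-2', giving 1900-09-27.
Invoking measurebox.asunit passing v='368', u_from='C', u_to='K', which returns 12823/20.

Answer: 1900-09-27
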